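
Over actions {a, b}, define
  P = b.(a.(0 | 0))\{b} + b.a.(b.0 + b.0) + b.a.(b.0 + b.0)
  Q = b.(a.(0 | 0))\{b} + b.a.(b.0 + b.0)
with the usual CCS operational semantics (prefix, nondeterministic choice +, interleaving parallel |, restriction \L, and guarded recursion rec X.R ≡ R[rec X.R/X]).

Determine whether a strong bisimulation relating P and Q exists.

YES

P's transition system — 6 states:
  m0 = b.(a.(0 | 0))\{b} + b.a.(b.0 + b.0) + b.a.(b.0 + b.0) has moves =b=> m1, =b=> m2
  m1 = (a.(0 | 0))\{b} has moves =a=> m3
  m2 = a.(b.0 + b.0) has moves =a=> m4
  m3 = (0 | 0)\{b} has moves (no moves)
  m4 = b.0 + b.0 has moves =b=> m5
  m5 = 0 has moves (no moves)
Q's transition system — 6 states:
  n0 = b.(a.(0 | 0))\{b} + b.a.(b.0 + b.0) has moves =b=> n1, =b=> n2
  n1 = (a.(0 | 0))\{b} has moves =a=> n3
  n2 = a.(b.0 + b.0) has moves =a=> n4
  n3 = (0 | 0)\{b} has moves (no moves)
  n4 = b.0 + b.0 has moves =b=> n5
  n5 = 0 has moves (no moves)
Coarsest stable partition (strong bisimilarity classes):
  B0 = {m0, n0}
  B1 = {m1, n1}
  B2 = {m3, m5, n3, n5}
  B3 = {m2, n2}
  B4 = {m4, n4}
m0 ∈ B0, n0 ∈ B0 → same block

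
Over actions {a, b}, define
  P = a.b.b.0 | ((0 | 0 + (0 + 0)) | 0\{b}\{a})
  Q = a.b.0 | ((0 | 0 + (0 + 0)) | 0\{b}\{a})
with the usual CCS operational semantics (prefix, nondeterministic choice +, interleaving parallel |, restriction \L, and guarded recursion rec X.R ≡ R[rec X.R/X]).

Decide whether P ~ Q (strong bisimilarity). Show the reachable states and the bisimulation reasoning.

LTS(P): 4 reachable states
  u0 = a.b.b.0 | ((0 | 0 + (0 + 0)) | 0\{b}\{a}) ⊢ —a→ u1
  u1 = b.b.0 | ((0 | 0 + (0 + 0)) | 0\{b}\{a}) ⊢ —b→ u2
  u2 = b.0 | ((0 | 0 + (0 + 0)) | 0\{b}\{a}) ⊢ —b→ u3
  u3 = 0 | ((0 | 0 + (0 + 0)) | 0\{b}\{a}) ⊢ ∅
LTS(Q): 3 reachable states
  v0 = a.b.0 | ((0 | 0 + (0 + 0)) | 0\{b}\{a}) ⊢ —a→ v1
  v1 = b.0 | ((0 | 0 + (0 + 0)) | 0\{b}\{a}) ⊢ —b→ v2
  v2 = 0 | ((0 | 0 + (0 + 0)) | 0\{b}\{a}) ⊢ ∅
Bisimilarity quotient blocks:
  B0 = {u0}
  B1 = {u1}
  B2 = {u2, v1}
  B3 = {u3, v2}
  B4 = {v0}
u0 ∈ B0, v0 ∈ B4 → different blocks

NO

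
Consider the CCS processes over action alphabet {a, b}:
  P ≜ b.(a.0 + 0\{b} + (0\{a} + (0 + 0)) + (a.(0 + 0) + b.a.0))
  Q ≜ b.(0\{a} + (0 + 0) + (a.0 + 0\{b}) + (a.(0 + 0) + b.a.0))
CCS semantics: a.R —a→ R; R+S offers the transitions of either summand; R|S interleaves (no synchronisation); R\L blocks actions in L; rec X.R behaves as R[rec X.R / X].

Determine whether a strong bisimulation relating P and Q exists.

P ~ Q

LTS(P): 5 reachable states
  u0 = b.(a.0 + 0\{b} + (0\{a} + (0 + 0)) + (a.(0 + 0) + b.a.0)) | —b→ u1
  u1 = a.0 + 0\{b} + (0\{a} + (0 + 0)) + (a.(0 + 0) + b.a.0) | —a→ u2, —a→ u3, —b→ u4
  u2 = 0 | ∅
  u3 = 0 + 0 | ∅
  u4 = a.0 | —a→ u2
LTS(Q): 5 reachable states
  v0 = b.(0\{a} + (0 + 0) + (a.0 + 0\{b}) + (a.(0 + 0) + b.a.0)) | —b→ v1
  v1 = 0\{a} + (0 + 0) + (a.0 + 0\{b}) + (a.(0 + 0) + b.a.0) | —a→ v2, —a→ v3, —b→ v4
  v2 = 0 | ∅
  v3 = 0 + 0 | ∅
  v4 = a.0 | —a→ v2
Coarsest stable partition (strong bisimilarity classes):
  B0 = {u0, v0}
  B1 = {u1, v1}
  B2 = {u2, u3, v2, v3}
  B3 = {u4, v4}
u0 ∈ B0, v0 ∈ B0 → same block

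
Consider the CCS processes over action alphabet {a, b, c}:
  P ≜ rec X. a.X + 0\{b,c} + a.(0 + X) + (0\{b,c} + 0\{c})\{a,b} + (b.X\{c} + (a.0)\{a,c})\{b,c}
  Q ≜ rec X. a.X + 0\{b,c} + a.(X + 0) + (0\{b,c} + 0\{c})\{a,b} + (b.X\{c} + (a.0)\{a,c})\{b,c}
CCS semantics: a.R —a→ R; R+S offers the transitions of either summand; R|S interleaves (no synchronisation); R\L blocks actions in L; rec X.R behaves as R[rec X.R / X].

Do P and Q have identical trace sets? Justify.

trace-equivalent

LTS(P): 2 reachable states
  p0 = rec X. a.X + 0\{b,c} + a.(0 + X) + (0\{b,c} + 0\{c})\{a,b} + (b.X\{c} + (a.0)\{a,c})\{b,c} :: —a→ p0, —a→ p1
  p1 = 0 + (rec X. a.X + 0\{b,c} + a.(0 + X) + (0\{b,c} + 0\{c})\{a,b} + (b.X\{c} + (a.0)\{a,c})\{b,c}) :: —a→ p0, —a→ p1
LTS(Q): 2 reachable states
  q0 = rec X. a.X + 0\{b,c} + a.(X + 0) + (0\{b,c} + 0\{c})\{a,b} + (b.X\{c} + (a.0)\{a,c})\{b,c} :: —a→ q0, —a→ q1
  q1 = (rec X. a.X + 0\{b,c} + a.(X + 0) + (0\{b,c} + 0\{c})\{a,b} + (b.X\{c} + (a.0)\{a,c})\{b,c}) + 0 :: —a→ q0, —a→ q1
Bisimilarity quotient blocks:
  B0 = {p0, p1, q0, q1}
p0 ∈ B0, q0 ∈ B0 → same block
Bisimilar ⇒ trace-equivalent.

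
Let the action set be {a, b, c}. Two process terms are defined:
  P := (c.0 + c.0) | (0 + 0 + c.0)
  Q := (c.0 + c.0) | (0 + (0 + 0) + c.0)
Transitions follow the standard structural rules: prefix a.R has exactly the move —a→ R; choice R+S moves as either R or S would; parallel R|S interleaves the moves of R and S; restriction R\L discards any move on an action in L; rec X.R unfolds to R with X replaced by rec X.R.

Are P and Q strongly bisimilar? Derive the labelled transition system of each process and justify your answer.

P ~ Q

P's transition system — 4 states:
  s0 = (c.0 + c.0) | (0 + 0 + c.0) | —c→ s1, —c→ s2
  s1 = (c.0 + c.0) | 0 | —c→ s3
  s2 = 0 | (0 + 0 + c.0) | —c→ s3
  s3 = 0 | 0 | ·
Q's transition system — 4 states:
  t0 = (c.0 + c.0) | (0 + (0 + 0) + c.0) | —c→ t1, —c→ t2
  t1 = (c.0 + c.0) | 0 | —c→ t3
  t2 = 0 | (0 + (0 + 0) + c.0) | —c→ t3
  t3 = 0 | 0 | ·
Partition-refinement fixed point:
  B0 = {s0, t0}
  B1 = {s1, s2, t1, t2}
  B2 = {s3, t3}
s0 ∈ B0, t0 ∈ B0 → same block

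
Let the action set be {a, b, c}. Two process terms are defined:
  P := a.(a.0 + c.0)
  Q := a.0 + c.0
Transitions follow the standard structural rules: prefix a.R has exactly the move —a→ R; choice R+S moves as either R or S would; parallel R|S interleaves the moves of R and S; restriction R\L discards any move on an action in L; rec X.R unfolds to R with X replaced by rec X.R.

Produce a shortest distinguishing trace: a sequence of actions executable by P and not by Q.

P's transition system — 3 states:
  m0 = a.(a.0 + c.0) ⊢ —a→ m1
  m1 = a.0 + c.0 ⊢ —a→ m2, —c→ m2
  m2 = 0 ⊢ deadlocked
Q's transition system — 2 states:
  n0 = a.0 + c.0 ⊢ —a→ n1, —c→ n1
  n1 = 0 ⊢ deadlocked
Trace ⟨aa⟩ through P, begin at {m0}:
  [1] a ⇒ {m1}
  [2] a ⇒ {m2}
  — P admits the full trace.
Trace ⟨aa⟩ through Q, begin at {n0}:
  [1] a ⇒ {n1}
  [2] a ⇒ ∅ (Q stuck)

aa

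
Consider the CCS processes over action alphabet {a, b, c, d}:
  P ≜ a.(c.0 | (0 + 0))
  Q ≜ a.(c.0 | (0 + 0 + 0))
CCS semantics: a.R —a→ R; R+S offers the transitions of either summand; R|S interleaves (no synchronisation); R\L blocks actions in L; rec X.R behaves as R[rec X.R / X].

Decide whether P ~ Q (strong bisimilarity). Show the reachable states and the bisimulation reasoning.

LTS(P): 3 reachable states
  s0 = a.(c.0 | (0 + 0)) :: ··a··> s1
  s1 = c.0 | (0 + 0) :: ··c··> s2
  s2 = 0 | (0 + 0) :: (no moves)
LTS(Q): 3 reachable states
  t0 = a.(c.0 | (0 + 0 + 0)) :: ··a··> t1
  t1 = c.0 | (0 + 0 + 0) :: ··c··> t2
  t2 = 0 | (0 + 0 + 0) :: (no moves)
Partition-refinement fixed point:
  B0 = {s0, t0}
  B1 = {s1, t1}
  B2 = {s2, t2}
s0 ∈ B0, t0 ∈ B0 → same block

P ~ Q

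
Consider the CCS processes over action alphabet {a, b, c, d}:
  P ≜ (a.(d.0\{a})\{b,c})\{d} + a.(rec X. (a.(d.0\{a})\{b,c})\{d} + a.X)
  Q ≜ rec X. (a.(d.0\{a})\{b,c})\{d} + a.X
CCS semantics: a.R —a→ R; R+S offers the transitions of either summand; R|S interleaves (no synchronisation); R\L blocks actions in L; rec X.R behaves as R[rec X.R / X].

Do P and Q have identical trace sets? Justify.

LTS(P): 3 reachable states
  u0 = (a.(d.0\{a})\{b,c})\{d} + a.(rec X. (a.(d.0\{a})\{b,c})\{d} + a.X) → --a--▸ u1, --a--▸ u2
  u1 = (d.0\{a})\{b,c}\{d} → ∅
  u2 = rec X. (a.(d.0\{a})\{b,c})\{d} + a.X → --a--▸ u1, --a--▸ u2
LTS(Q): 2 reachable states
  v0 = rec X. (a.(d.0\{a})\{b,c})\{d} + a.X → --a--▸ v0, --a--▸ v1
  v1 = (d.0\{a})\{b,c}\{d} → ∅
Partition-refinement fixed point:
  B0 = {u0, u2, v0}
  B1 = {u1, v1}
u0 ∈ B0, v0 ∈ B0 → same block
Bisimilar ⇒ trace-equivalent.

YES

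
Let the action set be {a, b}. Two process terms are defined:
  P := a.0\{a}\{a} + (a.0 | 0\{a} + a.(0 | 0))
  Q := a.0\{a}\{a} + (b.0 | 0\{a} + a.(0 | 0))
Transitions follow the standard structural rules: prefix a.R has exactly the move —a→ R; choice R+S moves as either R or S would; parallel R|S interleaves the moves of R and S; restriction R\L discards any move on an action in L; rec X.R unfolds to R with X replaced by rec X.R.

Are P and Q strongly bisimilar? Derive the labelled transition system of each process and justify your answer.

P's transition system — 4 states:
  m0 = a.0\{a}\{a} + (a.0 | 0\{a} + a.(0 | 0)) :: —a→ m1, —a→ m2, —a→ m3
  m1 = 0 | 0 :: deadlocked
  m2 = 0 | 0\{a} :: deadlocked
  m3 = 0\{a}\{a} :: deadlocked
Q's transition system — 4 states:
  n0 = a.0\{a}\{a} + (b.0 | 0\{a} + a.(0 | 0)) :: —a→ n1, —a→ n2, —b→ n3
  n1 = 0 | 0 :: deadlocked
  n2 = 0\{a}\{a} :: deadlocked
  n3 = 0 | 0\{a} :: deadlocked
Coarsest stable partition (strong bisimilarity classes):
  B0 = {m0}
  B1 = {m1, m2, m3, n1, n2, n3}
  B2 = {n0}
m0 ∈ B0, n0 ∈ B2 → different blocks

NO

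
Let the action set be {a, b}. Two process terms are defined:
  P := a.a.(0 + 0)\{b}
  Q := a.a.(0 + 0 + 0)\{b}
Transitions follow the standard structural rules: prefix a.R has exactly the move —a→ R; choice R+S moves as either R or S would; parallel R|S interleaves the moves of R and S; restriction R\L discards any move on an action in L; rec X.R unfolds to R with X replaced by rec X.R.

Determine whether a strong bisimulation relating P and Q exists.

P ~ Q

LTS(P): 3 reachable states
  u0 = a.a.(0 + 0)\{b} | --a--▸ u1
  u1 = a.(0 + 0)\{b} | --a--▸ u2
  u2 = (0 + 0)\{b} | (no moves)
LTS(Q): 3 reachable states
  v0 = a.a.(0 + 0 + 0)\{b} | --a--▸ v1
  v1 = a.(0 + 0 + 0)\{b} | --a--▸ v2
  v2 = (0 + 0 + 0)\{b} | (no moves)
Bisimilarity quotient blocks:
  B0 = {u0, v0}
  B1 = {u1, v1}
  B2 = {u2, v2}
u0 ∈ B0, v0 ∈ B0 → same block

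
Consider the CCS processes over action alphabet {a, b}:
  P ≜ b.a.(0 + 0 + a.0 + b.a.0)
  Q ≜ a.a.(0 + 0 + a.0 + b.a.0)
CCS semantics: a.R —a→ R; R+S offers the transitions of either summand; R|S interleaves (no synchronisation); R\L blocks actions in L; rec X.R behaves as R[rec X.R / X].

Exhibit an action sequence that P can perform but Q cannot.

b

Reachable graph of P (5 states):
  s0 = b.a.(0 + 0 + a.0 + b.a.0) → =b=> s1
  s1 = a.(0 + 0 + a.0 + b.a.0) → =a=> s2
  s2 = 0 + 0 + a.0 + b.a.0 → =a=> s3, =b=> s4
  s3 = 0 → (no moves)
  s4 = a.0 → =a=> s3
Reachable graph of Q (5 states):
  t0 = a.a.(0 + 0 + a.0 + b.a.0) → =a=> t1
  t1 = a.(0 + 0 + a.0 + b.a.0) → =a=> t2
  t2 = 0 + 0 + a.0 + b.a.0 → =a=> t3, =b=> t4
  t3 = 0 → (no moves)
  t4 = a.0 → =a=> t3
Executing b from P (initial set {s0}):
  step 1 (b): {s1}
  ✓ P
Executing b from Q (initial set {t0}):
  step 1 (b): ∅  — Q cannot continue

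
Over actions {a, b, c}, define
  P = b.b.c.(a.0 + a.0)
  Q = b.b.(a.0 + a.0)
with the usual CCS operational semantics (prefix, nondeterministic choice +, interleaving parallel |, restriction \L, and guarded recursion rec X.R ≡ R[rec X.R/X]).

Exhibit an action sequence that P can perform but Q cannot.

P's transition system — 5 states:
  u0 = b.b.c.(a.0 + a.0) → ··b··> u1
  u1 = b.c.(a.0 + a.0) → ··b··> u2
  u2 = c.(a.0 + a.0) → ··c··> u3
  u3 = a.0 + a.0 → ··a··> u4
  u4 = 0 → deadlocked
Q's transition system — 4 states:
  v0 = b.b.(a.0 + a.0) → ··b··> v1
  v1 = b.(a.0 + a.0) → ··b··> v2
  v2 = a.0 + a.0 → ··a··> v3
  v3 = 0 → deadlocked
Executing bbc from P (initial set {u0}):
  [1] b ⇒ {u1}
  [2] b ⇒ {u2}
  [3] c ⇒ {u3}
  — P admits the full trace.
Executing bbc from Q (initial set {v0}):
  [1] b ⇒ {v1}
  [2] b ⇒ {v2}
  [3] c ⇒ no successor for Q

bbc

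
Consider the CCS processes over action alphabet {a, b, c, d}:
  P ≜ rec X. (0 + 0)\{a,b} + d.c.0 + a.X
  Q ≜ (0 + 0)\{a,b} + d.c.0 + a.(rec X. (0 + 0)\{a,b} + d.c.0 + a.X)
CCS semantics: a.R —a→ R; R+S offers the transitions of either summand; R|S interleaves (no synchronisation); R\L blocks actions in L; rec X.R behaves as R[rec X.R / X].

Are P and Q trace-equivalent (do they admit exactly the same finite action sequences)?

traces(P) = traces(Q)

Reachable graph of P (3 states):
  m0 = rec X. (0 + 0)\{a,b} + d.c.0 + a.X :: —a→ m0, —d→ m1
  m1 = c.0 :: —c→ m2
  m2 = 0 :: stopped
Reachable graph of Q (4 states):
  n0 = (0 + 0)\{a,b} + d.c.0 + a.(rec X. (0 + 0)\{a,b} + d.c.0 + a.X) :: —a→ n1, —d→ n2
  n1 = rec X. (0 + 0)\{a,b} + d.c.0 + a.X :: —a→ n1, —d→ n2
  n2 = c.0 :: —c→ n3
  n3 = 0 :: stopped
Bisimilarity quotient blocks:
  B0 = {m0, n0, n1}
  B1 = {m1, n2}
  B2 = {m2, n3}
m0 ∈ B0, n0 ∈ B0 → same block
Bisimilar ⇒ trace-equivalent.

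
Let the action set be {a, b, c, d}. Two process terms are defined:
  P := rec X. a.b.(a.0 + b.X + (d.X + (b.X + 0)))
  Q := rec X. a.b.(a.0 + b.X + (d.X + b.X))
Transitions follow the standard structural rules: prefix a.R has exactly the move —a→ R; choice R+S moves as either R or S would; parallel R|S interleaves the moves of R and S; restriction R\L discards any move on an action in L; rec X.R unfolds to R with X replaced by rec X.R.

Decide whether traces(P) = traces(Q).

trace-equivalent

Reachable graph of P (4 states):
  u0 = rec X. a.b.(a.0 + b.X + (d.X + (b.X + 0))) | ··a··> u1
  u1 = b.(a.0 + b.(rec X. a.b.(a.0 + b.X + (d.X + (b.X + 0)))) + (d.(rec X. a.b.(a.0 + b.X + (d.X + (b.X + 0)))) + (b.(rec X. a.b.(a.0 + b.X + (d.X + (b.X + 0)))) + 0))) | ··b··> u2
  u2 = a.0 + b.(rec X. a.b.(a.0 + b.X + (d.X + (b.X + 0)))) + (d.(rec X. a.b.(a.0 + b.X + (d.X + (b.X + 0)))) + (b.(rec X. a.b.(a.0 + b.X + (d.X + (b.X + 0)))) + 0)) | ··a··> u3, ··b··> u0, ··d··> u0
  u3 = 0 | (no moves)
Reachable graph of Q (4 states):
  v0 = rec X. a.b.(a.0 + b.X + (d.X + b.X)) | ··a··> v1
  v1 = b.(a.0 + b.(rec X. a.b.(a.0 + b.X + (d.X + b.X))) + (d.(rec X. a.b.(a.0 + b.X + (d.X + b.X))) + b.(rec X. a.b.(a.0 + b.X + (d.X + b.X))))) | ··b··> v2
  v2 = a.0 + b.(rec X. a.b.(a.0 + b.X + (d.X + b.X))) + (d.(rec X. a.b.(a.0 + b.X + (d.X + b.X))) + b.(rec X. a.b.(a.0 + b.X + (d.X + b.X)))) | ··a··> v3, ··b··> v0, ··d··> v0
  v3 = 0 | (no moves)
Bisimilarity quotient blocks:
  B0 = {u0, v0}
  B1 = {u1, v1}
  B2 = {u2, v2}
  B3 = {u3, v3}
u0 ∈ B0, v0 ∈ B0 → same block
Bisimilar ⇒ trace-equivalent.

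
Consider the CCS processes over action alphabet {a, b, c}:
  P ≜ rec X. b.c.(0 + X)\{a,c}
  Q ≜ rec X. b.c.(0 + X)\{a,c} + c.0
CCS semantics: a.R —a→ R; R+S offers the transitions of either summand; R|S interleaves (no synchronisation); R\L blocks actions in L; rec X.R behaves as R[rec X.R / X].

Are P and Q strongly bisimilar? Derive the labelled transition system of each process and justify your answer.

Reachable graph of P (4 states):
  m0 = rec X. b.c.(0 + X)\{a,c} :: --b--▸ m1
  m1 = c.(0 + (rec X. b.c.(0 + X)\{a,c}))\{a,c} :: --c--▸ m2
  m2 = (0 + (rec X. b.c.(0 + X)\{a,c}))\{a,c} :: --b--▸ m3
  m3 = (c.(0 + (rec X. b.c.(0 + X)\{a,c}))\{a,c})\{a,c} :: (no moves)
Reachable graph of Q (5 states):
  n0 = rec X. b.c.(0 + X)\{a,c} + c.0 :: --b--▸ n1, --c--▸ n2
  n1 = c.(0 + (rec X. b.c.(0 + X)\{a,c} + c.0))\{a,c} :: --c--▸ n3
  n2 = 0 :: (no moves)
  n3 = (0 + (rec X. b.c.(0 + X)\{a,c} + c.0))\{a,c} :: --b--▸ n4
  n4 = (c.(0 + (rec X. b.c.(0 + X)\{a,c} + c.0))\{a,c})\{a,c} :: (no moves)
Partition-refinement fixed point:
  B0 = {m0}
  B1 = {m1, n1}
  B2 = {m2, n3}
  B3 = {m3, n2, n4}
  B4 = {n0}
m0 ∈ B0, n0 ∈ B4 → different blocks

P ≁ Q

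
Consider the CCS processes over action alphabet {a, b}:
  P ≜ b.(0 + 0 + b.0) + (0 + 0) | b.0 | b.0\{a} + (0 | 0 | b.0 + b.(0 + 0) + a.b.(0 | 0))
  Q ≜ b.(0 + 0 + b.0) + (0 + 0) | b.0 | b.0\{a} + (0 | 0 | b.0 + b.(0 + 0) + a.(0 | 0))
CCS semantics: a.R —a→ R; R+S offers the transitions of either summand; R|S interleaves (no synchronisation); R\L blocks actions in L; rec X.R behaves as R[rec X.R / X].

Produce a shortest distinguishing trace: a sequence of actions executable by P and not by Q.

ab

LTS(P): 10 reachable states
  s0 = b.(0 + 0 + b.0) + (0 + 0) | b.0 | b.0\{a} + (0 | 0 | b.0 + b.(0 + 0) + a.b.(0 | 0)) | —a→ s1, —b→ s2, —b→ s3, —b→ s4, —b→ s5, —b→ s6
  s1 = b.(0 | 0) | —b→ s7
  s2 = (0 + 0) | 0 | b.0\{a} | —b→ s8
  s3 = (0 + 0) | b.0 | 0\{a} | —b→ s8
  s4 = 0 + 0 | ·
  s5 = 0 + 0 + b.0 | —b→ s9
  s6 = 0 | 0 | 0 | ·
  s7 = 0 | 0 | ·
  s8 = (0 + 0) | 0 | 0\{a} | ·
  s9 = 0 | ·
LTS(Q): 9 reachable states
  t0 = b.(0 + 0 + b.0) + (0 + 0) | b.0 | b.0\{a} + (0 | 0 | b.0 + b.(0 + 0) + a.(0 | 0)) | —a→ t1, —b→ t2, —b→ t3, —b→ t4, —b→ t5, —b→ t6
  t1 = 0 | 0 | ·
  t2 = (0 + 0) | 0 | b.0\{a} | —b→ t7
  t3 = (0 + 0) | b.0 | 0\{a} | —b→ t7
  t4 = 0 + 0 | ·
  t5 = 0 + 0 + b.0 | —b→ t8
  t6 = 0 | 0 | 0 | ·
  t7 = (0 + 0) | 0 | 0\{a} | ·
  t8 = 0 | ·
Run σ = ⟨ab⟩ on P: start {s0}
  step 1 (a): {s1}
  step 2 (b): {s7}
  ✓ P
Run σ = ⟨ab⟩ on Q: start {t0}
  step 1 (a): {t1}
  step 2 (b): ∅  — Q cannot continue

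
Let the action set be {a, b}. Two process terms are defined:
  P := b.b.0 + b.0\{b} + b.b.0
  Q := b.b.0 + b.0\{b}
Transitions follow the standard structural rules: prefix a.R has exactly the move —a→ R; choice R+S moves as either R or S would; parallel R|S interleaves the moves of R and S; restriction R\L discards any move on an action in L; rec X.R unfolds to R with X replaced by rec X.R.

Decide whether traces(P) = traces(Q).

LTS(P): 4 reachable states
  s0 = b.b.0 + b.0\{b} + b.b.0 → =b=> s1, =b=> s2
  s1 = 0\{b} → ∅
  s2 = b.0 → =b=> s3
  s3 = 0 → ∅
LTS(Q): 4 reachable states
  t0 = b.b.0 + b.0\{b} → =b=> t1, =b=> t2
  t1 = 0\{b} → ∅
  t2 = b.0 → =b=> t3
  t3 = 0 → ∅
Partition-refinement fixed point:
  B0 = {s0, t0}
  B1 = {s1, s3, t1, t3}
  B2 = {s2, t2}
s0 ∈ B0, t0 ∈ B0 → same block
Bisimilar ⇒ trace-equivalent.

trace-equivalent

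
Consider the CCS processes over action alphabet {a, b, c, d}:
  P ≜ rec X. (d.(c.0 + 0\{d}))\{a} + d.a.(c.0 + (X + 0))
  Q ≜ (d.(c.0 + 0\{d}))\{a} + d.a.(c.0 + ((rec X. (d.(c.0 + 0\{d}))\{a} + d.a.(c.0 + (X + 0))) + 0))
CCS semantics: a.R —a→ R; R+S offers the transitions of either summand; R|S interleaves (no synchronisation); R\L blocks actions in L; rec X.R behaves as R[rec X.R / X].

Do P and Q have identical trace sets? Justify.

P's transition system — 6 states:
  u0 = rec X. (d.(c.0 + 0\{d}))\{a} + d.a.(c.0 + (X + 0)) ⊢ —d→ u1, —d→ u2
  u1 = (c.0 + 0\{d})\{a} ⊢ —c→ u3
  u2 = a.(c.0 + ((rec X. (d.(c.0 + 0\{d}))\{a} + d.a.(c.0 + (X + 0))) + 0)) ⊢ —a→ u4
  u3 = 0\{a} ⊢ deadlocked
  u4 = c.0 + ((rec X. (d.(c.0 + 0\{d}))\{a} + d.a.(c.0 + (X + 0))) + 0) ⊢ —c→ u5, —d→ u1, —d→ u2
  u5 = 0 ⊢ deadlocked
Q's transition system — 6 states:
  v0 = (d.(c.0 + 0\{d}))\{a} + d.a.(c.0 + ((rec X. (d.(c.0 + 0\{d}))\{a} + d.a.(c.0 + (X + 0))) + 0)) ⊢ —d→ v1, —d→ v2
  v1 = (c.0 + 0\{d})\{a} ⊢ —c→ v3
  v2 = a.(c.0 + ((rec X. (d.(c.0 + 0\{d}))\{a} + d.a.(c.0 + (X + 0))) + 0)) ⊢ —a→ v4
  v3 = 0\{a} ⊢ deadlocked
  v4 = c.0 + ((rec X. (d.(c.0 + 0\{d}))\{a} + d.a.(c.0 + (X + 0))) + 0) ⊢ —c→ v5, —d→ v1, —d→ v2
  v5 = 0 ⊢ deadlocked
Partition-refinement fixed point:
  B0 = {u0, v0}
  B1 = {u1, v1}
  B2 = {u3, u5, v3, v5}
  B3 = {u2, v2}
  B4 = {u4, v4}
u0 ∈ B0, v0 ∈ B0 → same block
Bisimilar ⇒ trace-equivalent.

trace-equivalent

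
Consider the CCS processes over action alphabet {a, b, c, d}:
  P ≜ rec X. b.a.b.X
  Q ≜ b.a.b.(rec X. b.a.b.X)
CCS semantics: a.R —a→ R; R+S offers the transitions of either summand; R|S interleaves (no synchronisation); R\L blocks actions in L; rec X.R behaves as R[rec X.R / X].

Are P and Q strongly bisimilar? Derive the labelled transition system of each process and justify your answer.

LTS(P): 3 reachable states
  u0 = rec X. b.a.b.X ⊢ --b--▸ u1
  u1 = a.b.(rec X. b.a.b.X) ⊢ --a--▸ u2
  u2 = b.(rec X. b.a.b.X) ⊢ --b--▸ u0
LTS(Q): 4 reachable states
  v0 = b.a.b.(rec X. b.a.b.X) ⊢ --b--▸ v1
  v1 = a.b.(rec X. b.a.b.X) ⊢ --a--▸ v2
  v2 = b.(rec X. b.a.b.X) ⊢ --b--▸ v3
  v3 = rec X. b.a.b.X ⊢ --b--▸ v1
Coarsest stable partition (strong bisimilarity classes):
  B0 = {u0, v0, v3}
  B1 = {u1, v1}
  B2 = {u2, v2}
u0 ∈ B0, v0 ∈ B0 → same block

bisimilar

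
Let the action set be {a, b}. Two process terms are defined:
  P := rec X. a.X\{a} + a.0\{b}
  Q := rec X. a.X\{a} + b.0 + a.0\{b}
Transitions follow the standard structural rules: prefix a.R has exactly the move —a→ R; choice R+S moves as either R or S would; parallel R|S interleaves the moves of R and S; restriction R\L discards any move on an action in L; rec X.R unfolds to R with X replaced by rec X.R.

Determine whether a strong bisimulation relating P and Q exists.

Reachable graph of P (3 states):
  u0 = rec X. a.X\{a} + a.0\{b} → =a=> u1, =a=> u2
  u1 = (rec X. a.X\{a} + a.0\{b})\{a} → ·
  u2 = 0\{b} → ·
Reachable graph of Q (5 states):
  v0 = rec X. a.X\{a} + b.0 + a.0\{b} → =a=> v1, =a=> v2, =b=> v3
  v1 = (rec X. a.X\{a} + b.0 + a.0\{b})\{a} → =b=> v4
  v2 = 0\{b} → ·
  v3 = 0 → ·
  v4 = 0\{a} → ·
Partition-refinement fixed point:
  B0 = {u0}
  B1 = {u1, u2, v2, v3, v4}
  B2 = {v0}
  B3 = {v1}
u0 ∈ B0, v0 ∈ B2 → different blocks

NO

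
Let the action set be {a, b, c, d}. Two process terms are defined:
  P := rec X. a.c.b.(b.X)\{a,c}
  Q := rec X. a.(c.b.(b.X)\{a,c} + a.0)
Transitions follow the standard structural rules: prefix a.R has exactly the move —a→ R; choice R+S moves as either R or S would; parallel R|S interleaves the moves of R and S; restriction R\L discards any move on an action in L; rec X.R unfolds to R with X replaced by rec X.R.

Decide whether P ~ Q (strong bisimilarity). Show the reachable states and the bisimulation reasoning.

P's transition system — 5 states:
  s0 = rec X. a.c.b.(b.X)\{a,c} → ··a··> s1
  s1 = c.b.(b.(rec X. a.c.b.(b.X)\{a,c}))\{a,c} → ··c··> s2
  s2 = b.(b.(rec X. a.c.b.(b.X)\{a,c}))\{a,c} → ··b··> s3
  s3 = (b.(rec X. a.c.b.(b.X)\{a,c}))\{a,c} → ··b··> s4
  s4 = (rec X. a.c.b.(b.X)\{a,c})\{a,c} → (no moves)
Q's transition system — 6 states:
  t0 = rec X. a.(c.b.(b.X)\{a,c} + a.0) → ··a··> t1
  t1 = c.b.(b.(rec X. a.(c.b.(b.X)\{a,c} + a.0)))\{a,c} + a.0 → ··a··> t2, ··c··> t3
  t2 = 0 → (no moves)
  t3 = b.(b.(rec X. a.(c.b.(b.X)\{a,c} + a.0)))\{a,c} → ··b··> t4
  t4 = (b.(rec X. a.(c.b.(b.X)\{a,c} + a.0)))\{a,c} → ··b··> t5
  t5 = (rec X. a.(c.b.(b.X)\{a,c} + a.0))\{a,c} → (no moves)
Coarsest stable partition (strong bisimilarity classes):
  B0 = {s0}
  B1 = {s1}
  B2 = {s2, t3}
  B3 = {s3, t4}
  B4 = {s4, t2, t5}
  B5 = {t0}
  B6 = {t1}
s0 ∈ B0, t0 ∈ B5 → different blocks

not bisimilar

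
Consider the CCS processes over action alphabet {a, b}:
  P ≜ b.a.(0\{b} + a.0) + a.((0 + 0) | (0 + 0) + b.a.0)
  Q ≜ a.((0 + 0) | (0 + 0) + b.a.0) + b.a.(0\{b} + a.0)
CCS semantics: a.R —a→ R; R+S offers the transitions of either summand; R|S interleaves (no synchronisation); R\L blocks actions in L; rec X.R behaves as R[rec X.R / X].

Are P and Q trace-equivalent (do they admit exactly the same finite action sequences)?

YES

Reachable graph of P (6 states):
  s0 = b.a.(0\{b} + a.0) + a.((0 + 0) | (0 + 0) + b.a.0) ⊢ =a=> s1, =b=> s2
  s1 = (0 + 0) | (0 + 0) + b.a.0 ⊢ =b=> s3
  s2 = a.(0\{b} + a.0) ⊢ =a=> s4
  s3 = a.0 ⊢ =a=> s5
  s4 = 0\{b} + a.0 ⊢ =a=> s5
  s5 = 0 ⊢ deadlocked
Reachable graph of Q (6 states):
  t0 = a.((0 + 0) | (0 + 0) + b.a.0) + b.a.(0\{b} + a.0) ⊢ =a=> t1, =b=> t2
  t1 = (0 + 0) | (0 + 0) + b.a.0 ⊢ =b=> t3
  t2 = a.(0\{b} + a.0) ⊢ =a=> t4
  t3 = a.0 ⊢ =a=> t5
  t4 = 0\{b} + a.0 ⊢ =a=> t5
  t5 = 0 ⊢ deadlocked
Coarsest stable partition (strong bisimilarity classes):
  B0 = {s0, t0}
  B1 = {s1, t1}
  B2 = {s3, s4, t3, t4}
  B3 = {s5, t5}
  B4 = {s2, t2}
s0 ∈ B0, t0 ∈ B0 → same block
Bisimilar ⇒ trace-equivalent.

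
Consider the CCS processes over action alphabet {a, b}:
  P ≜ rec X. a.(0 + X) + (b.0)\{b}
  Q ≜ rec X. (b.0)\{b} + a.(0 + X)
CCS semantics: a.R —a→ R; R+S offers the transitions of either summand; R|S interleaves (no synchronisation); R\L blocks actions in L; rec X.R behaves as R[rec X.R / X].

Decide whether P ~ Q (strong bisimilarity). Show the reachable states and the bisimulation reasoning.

Reachable graph of P (2 states):
  m0 = rec X. a.(0 + X) + (b.0)\{b} :: ··a··> m1
  m1 = 0 + (rec X. a.(0 + X) + (b.0)\{b}) :: ··a··> m1
Reachable graph of Q (2 states):
  n0 = rec X. (b.0)\{b} + a.(0 + X) :: ··a··> n1
  n1 = 0 + (rec X. (b.0)\{b} + a.(0 + X)) :: ··a··> n1
Partition-refinement fixed point:
  B0 = {m0, m1, n0, n1}
m0 ∈ B0, n0 ∈ B0 → same block

YES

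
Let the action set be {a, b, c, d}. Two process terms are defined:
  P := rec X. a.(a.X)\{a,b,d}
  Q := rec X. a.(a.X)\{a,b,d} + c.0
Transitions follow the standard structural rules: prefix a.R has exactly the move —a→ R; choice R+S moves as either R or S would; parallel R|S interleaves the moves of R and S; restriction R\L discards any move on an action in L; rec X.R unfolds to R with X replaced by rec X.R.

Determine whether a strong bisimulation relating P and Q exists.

NO

P's transition system — 2 states:
  m0 = rec X. a.(a.X)\{a,b,d} | -a-> m1
  m1 = (a.(rec X. a.(a.X)\{a,b,d}))\{a,b,d} | stopped
Q's transition system — 3 states:
  n0 = rec X. a.(a.X)\{a,b,d} + c.0 | -a-> n1, -c-> n2
  n1 = (a.(rec X. a.(a.X)\{a,b,d} + c.0))\{a,b,d} | stopped
  n2 = 0 | stopped
Coarsest stable partition (strong bisimilarity classes):
  B0 = {m0}
  B1 = {m1, n1, n2}
  B2 = {n0}
m0 ∈ B0, n0 ∈ B2 → different blocks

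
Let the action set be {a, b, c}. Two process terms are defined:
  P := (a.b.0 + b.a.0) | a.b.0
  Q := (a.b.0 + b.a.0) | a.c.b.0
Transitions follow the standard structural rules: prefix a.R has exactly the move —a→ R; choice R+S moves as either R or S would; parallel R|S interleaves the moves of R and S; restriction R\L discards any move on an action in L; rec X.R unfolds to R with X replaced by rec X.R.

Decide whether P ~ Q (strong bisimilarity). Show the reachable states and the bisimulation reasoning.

NO

P's transition system — 12 states:
  p0 = (a.b.0 + b.a.0) | a.b.0 | --a--▸ p1, --a--▸ p2, --b--▸ p3
  p1 = (a.b.0 + b.a.0) | b.0 | --a--▸ p4, --b--▸ p5, --b--▸ p6
  p2 = b.0 | a.b.0 | --a--▸ p4, --b--▸ p7
  p3 = a.0 | a.b.0 | --a--▸ p6, --a--▸ p7
  p4 = b.0 | b.0 | --b--▸ p8, --b--▸ p9
  p5 = (a.b.0 + b.a.0) | 0 | --a--▸ p9, --b--▸ p10
  p6 = a.0 | b.0 | --a--▸ p8, --b--▸ p10
  p7 = 0 | a.b.0 | --a--▸ p8
  p8 = 0 | b.0 | --b--▸ p11
  p9 = b.0 | 0 | --b--▸ p11
  p10 = a.0 | 0 | --a--▸ p11
  p11 = 0 | 0 | ·
Q's transition system — 16 states:
  q0 = (a.b.0 + b.a.0) | a.c.b.0 | --a--▸ q1, --a--▸ q2, --b--▸ q3
  q1 = (a.b.0 + b.a.0) | c.b.0 | --a--▸ q4, --b--▸ q5, --c--▸ q6
  q2 = b.0 | a.c.b.0 | --a--▸ q4, --b--▸ q7
  q3 = a.0 | a.c.b.0 | --a--▸ q5, --a--▸ q7
  q4 = b.0 | c.b.0 | --b--▸ q8, --c--▸ q9
  q5 = a.0 | c.b.0 | --a--▸ q8, --c--▸ q10
  q6 = (a.b.0 + b.a.0) | b.0 | --a--▸ q9, --b--▸ q10, --b--▸ q11
  q7 = 0 | a.c.b.0 | --a--▸ q8
  q8 = 0 | c.b.0 | --c--▸ q12
  q9 = b.0 | b.0 | --b--▸ q12, --b--▸ q13
  q10 = a.0 | b.0 | --a--▸ q12, --b--▸ q14
  q11 = (a.b.0 + b.a.0) | 0 | --a--▸ q13, --b--▸ q14
  q12 = 0 | b.0 | --b--▸ q15
  q13 = b.0 | 0 | --b--▸ q15
  q14 = a.0 | 0 | --a--▸ q15
  q15 = 0 | 0 | ·
Coarsest stable partition (strong bisimilarity classes):
  B0 = {p0}
  B1 = {p2}
  B2 = {p4, q9}
  B3 = {p8, p9, q12, q13}
  B4 = {p11, q15}
  B5 = {p7}
  B6 = {p3}
  B7 = {p5, p6, q10, q11}
  B8 = {p10, q14}
  B9 = {p1, q6}
  B10 = {q0}
  B11 = {q3}
  B12 = {q5}
  B13 = {q8}
  B14 = {q7}
  B15 = {q2}
  B16 = {q4}
  B17 = {q1}
p0 ∈ B0, q0 ∈ B10 → different blocks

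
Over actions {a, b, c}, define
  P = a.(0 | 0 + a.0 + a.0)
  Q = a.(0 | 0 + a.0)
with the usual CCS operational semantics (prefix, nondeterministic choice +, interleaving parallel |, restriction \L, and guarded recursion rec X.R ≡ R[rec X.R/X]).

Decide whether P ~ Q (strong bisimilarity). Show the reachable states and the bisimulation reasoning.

YES

P's transition system — 3 states:
  p0 = a.(0 | 0 + a.0 + a.0) has moves ··a··> p1
  p1 = 0 | 0 + a.0 + a.0 has moves ··a··> p2
  p2 = 0 has moves ·
Q's transition system — 3 states:
  q0 = a.(0 | 0 + a.0) has moves ··a··> q1
  q1 = 0 | 0 + a.0 has moves ··a··> q2
  q2 = 0 has moves ·
Partition-refinement fixed point:
  B0 = {p0, q0}
  B1 = {p1, q1}
  B2 = {p2, q2}
p0 ∈ B0, q0 ∈ B0 → same block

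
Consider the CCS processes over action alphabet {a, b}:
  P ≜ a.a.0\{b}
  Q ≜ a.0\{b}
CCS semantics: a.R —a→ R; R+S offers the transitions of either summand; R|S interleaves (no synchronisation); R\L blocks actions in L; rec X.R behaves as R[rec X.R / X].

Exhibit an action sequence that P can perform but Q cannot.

aa

LTS(P): 3 reachable states
  m0 = a.a.0\{b} :: =a=> m1
  m1 = a.0\{b} :: =a=> m2
  m2 = 0\{b} :: deadlocked
LTS(Q): 2 reachable states
  n0 = a.0\{b} :: =a=> n1
  n1 = 0\{b} :: deadlocked
Trace ⟨aa⟩ through P, begin at {m0}:
  step 1 (a): {m1}
  step 2 (a): {m2}
  ✓ P
Trace ⟨aa⟩ through Q, begin at {n0}:
  step 1 (a): {n1}
  step 2 (a): ∅  — Q cannot continue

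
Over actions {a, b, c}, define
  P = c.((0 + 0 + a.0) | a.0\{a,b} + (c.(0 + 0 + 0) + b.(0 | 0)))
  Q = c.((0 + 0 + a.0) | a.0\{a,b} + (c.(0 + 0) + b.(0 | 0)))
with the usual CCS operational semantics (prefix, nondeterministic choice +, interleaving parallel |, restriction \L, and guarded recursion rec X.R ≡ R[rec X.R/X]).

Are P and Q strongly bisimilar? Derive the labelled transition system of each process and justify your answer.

P ~ Q

LTS(P): 7 reachable states
  s0 = c.((0 + 0 + a.0) | a.0\{a,b} + (c.(0 + 0 + 0) + b.(0 | 0))) has moves -c-> s1
  s1 = (0 + 0 + a.0) | a.0\{a,b} + (c.(0 + 0 + 0) + b.(0 | 0)) has moves -a-> s2, -a-> s3, -b-> s4, -c-> s5
  s2 = (0 + 0 + a.0) | 0\{a,b} has moves -a-> s6
  s3 = 0 | a.0\{a,b} has moves -a-> s6
  s4 = 0 | 0 has moves deadlocked
  s5 = 0 + 0 + 0 has moves deadlocked
  s6 = 0 | 0\{a,b} has moves deadlocked
LTS(Q): 7 reachable states
  t0 = c.((0 + 0 + a.0) | a.0\{a,b} + (c.(0 + 0) + b.(0 | 0))) has moves -c-> t1
  t1 = (0 + 0 + a.0) | a.0\{a,b} + (c.(0 + 0) + b.(0 | 0)) has moves -a-> t2, -a-> t3, -b-> t4, -c-> t5
  t2 = (0 + 0 + a.0) | 0\{a,b} has moves -a-> t6
  t3 = 0 | a.0\{a,b} has moves -a-> t6
  t4 = 0 | 0 has moves deadlocked
  t5 = 0 + 0 has moves deadlocked
  t6 = 0 | 0\{a,b} has moves deadlocked
Partition-refinement fixed point:
  B0 = {s0, t0}
  B1 = {s1, t1}
  B2 = {s4, s5, s6, t4, t5, t6}
  B3 = {s2, s3, t2, t3}
s0 ∈ B0, t0 ∈ B0 → same block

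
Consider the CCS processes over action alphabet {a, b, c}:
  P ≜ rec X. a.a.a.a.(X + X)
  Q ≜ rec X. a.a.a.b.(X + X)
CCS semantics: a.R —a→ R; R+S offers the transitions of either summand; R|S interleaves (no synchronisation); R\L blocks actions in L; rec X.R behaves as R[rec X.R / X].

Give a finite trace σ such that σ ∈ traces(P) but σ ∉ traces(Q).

aaaa

Reachable graph of P (5 states):
  p0 = rec X. a.a.a.a.(X + X) ⊢ —a→ p1
  p1 = a.a.a.((rec X. a.a.a.a.(X + X)) + (rec X. a.a.a.a.(X + X))) ⊢ —a→ p2
  p2 = a.a.((rec X. a.a.a.a.(X + X)) + (rec X. a.a.a.a.(X + X))) ⊢ —a→ p3
  p3 = a.((rec X. a.a.a.a.(X + X)) + (rec X. a.a.a.a.(X + X))) ⊢ —a→ p4
  p4 = (rec X. a.a.a.a.(X + X)) + (rec X. a.a.a.a.(X + X)) ⊢ —a→ p1
Reachable graph of Q (5 states):
  q0 = rec X. a.a.a.b.(X + X) ⊢ —a→ q1
  q1 = a.a.b.((rec X. a.a.a.b.(X + X)) + (rec X. a.a.a.b.(X + X))) ⊢ —a→ q2
  q2 = a.b.((rec X. a.a.a.b.(X + X)) + (rec X. a.a.a.b.(X + X))) ⊢ —a→ q3
  q3 = b.((rec X. a.a.a.b.(X + X)) + (rec X. a.a.a.b.(X + X))) ⊢ —b→ q4
  q4 = (rec X. a.a.a.b.(X + X)) + (rec X. a.a.a.b.(X + X)) ⊢ —a→ q1
Trace ⟨aaaa⟩ through P, begin at {p0}:
  [1] a ⇒ {p1}
  [2] a ⇒ {p2}
  [3] a ⇒ {p3}
  [4] a ⇒ {p4}
  ✓ P
Trace ⟨aaaa⟩ through Q, begin at {q0}:
  [1] a ⇒ {q1}
  [2] a ⇒ {q2}
  [3] a ⇒ {q3}
  [4] a ⇒ ∅ (Q stuck)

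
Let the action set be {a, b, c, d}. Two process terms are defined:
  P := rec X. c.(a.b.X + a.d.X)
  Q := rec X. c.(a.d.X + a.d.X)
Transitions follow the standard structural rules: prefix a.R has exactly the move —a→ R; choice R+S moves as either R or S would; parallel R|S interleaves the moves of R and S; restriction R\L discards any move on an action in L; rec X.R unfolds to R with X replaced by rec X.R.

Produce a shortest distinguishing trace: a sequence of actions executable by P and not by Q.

cab

Reachable graph of P (4 states):
  s0 = rec X. c.(a.b.X + a.d.X) | -c-> s1
  s1 = a.b.(rec X. c.(a.b.X + a.d.X)) + a.d.(rec X. c.(a.b.X + a.d.X)) | -a-> s2, -a-> s3
  s2 = b.(rec X. c.(a.b.X + a.d.X)) | -b-> s0
  s3 = d.(rec X. c.(a.b.X + a.d.X)) | -d-> s0
Reachable graph of Q (3 states):
  t0 = rec X. c.(a.d.X + a.d.X) | -c-> t1
  t1 = a.d.(rec X. c.(a.d.X + a.d.X)) + a.d.(rec X. c.(a.d.X + a.d.X)) | -a-> t2
  t2 = d.(rec X. c.(a.d.X + a.d.X)) | -d-> t0
Run σ = ⟨cab⟩ on P: start {s0}
  [1] c ⇒ {s1}
  [2] a ⇒ {s2, s3}
  [3] b ⇒ {s0}
  ✓ P
Run σ = ⟨cab⟩ on Q: start {t0}
  [1] c ⇒ {t1}
  [2] a ⇒ {t2}
  [3] b ⇒ ∅ (Q stuck)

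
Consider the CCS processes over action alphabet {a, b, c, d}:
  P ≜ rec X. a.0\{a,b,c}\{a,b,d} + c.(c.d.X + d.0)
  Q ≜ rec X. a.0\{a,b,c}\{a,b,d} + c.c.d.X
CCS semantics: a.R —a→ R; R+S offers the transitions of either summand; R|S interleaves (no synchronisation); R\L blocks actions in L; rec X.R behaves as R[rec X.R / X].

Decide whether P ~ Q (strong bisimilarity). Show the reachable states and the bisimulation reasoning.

P's transition system — 5 states:
  s0 = rec X. a.0\{a,b,c}\{a,b,d} + c.(c.d.X + d.0) | =a=> s1, =c=> s2
  s1 = 0\{a,b,c}\{a,b,d} | deadlocked
  s2 = c.d.(rec X. a.0\{a,b,c}\{a,b,d} + c.(c.d.X + d.0)) + d.0 | =c=> s3, =d=> s4
  s3 = d.(rec X. a.0\{a,b,c}\{a,b,d} + c.(c.d.X + d.0)) | =d=> s0
  s4 = 0 | deadlocked
Q's transition system — 4 states:
  t0 = rec X. a.0\{a,b,c}\{a,b,d} + c.c.d.X | =a=> t1, =c=> t2
  t1 = 0\{a,b,c}\{a,b,d} | deadlocked
  t2 = c.d.(rec X. a.0\{a,b,c}\{a,b,d} + c.c.d.X) | =c=> t3
  t3 = d.(rec X. a.0\{a,b,c}\{a,b,d} + c.c.d.X) | =d=> t0
Partition-refinement fixed point:
  B0 = {s0}
  B1 = {s1, s4, t1}
  B2 = {s2}
  B3 = {s3}
  B4 = {t0}
  B5 = {t2}
  B6 = {t3}
s0 ∈ B0, t0 ∈ B4 → different blocks

P ≁ Q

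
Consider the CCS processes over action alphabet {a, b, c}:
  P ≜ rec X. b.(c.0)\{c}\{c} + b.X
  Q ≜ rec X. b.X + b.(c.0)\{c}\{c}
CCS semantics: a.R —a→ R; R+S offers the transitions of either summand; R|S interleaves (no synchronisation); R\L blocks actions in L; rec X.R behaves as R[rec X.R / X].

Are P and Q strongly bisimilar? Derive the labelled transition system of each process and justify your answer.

P's transition system — 2 states:
  m0 = rec X. b.(c.0)\{c}\{c} + b.X :: —b→ m0, —b→ m1
  m1 = (c.0)\{c}\{c} :: deadlocked
Q's transition system — 2 states:
  n0 = rec X. b.X + b.(c.0)\{c}\{c} :: —b→ n0, —b→ n1
  n1 = (c.0)\{c}\{c} :: deadlocked
Partition-refinement fixed point:
  B0 = {m0, n0}
  B1 = {m1, n1}
m0 ∈ B0, n0 ∈ B0 → same block

P ~ Q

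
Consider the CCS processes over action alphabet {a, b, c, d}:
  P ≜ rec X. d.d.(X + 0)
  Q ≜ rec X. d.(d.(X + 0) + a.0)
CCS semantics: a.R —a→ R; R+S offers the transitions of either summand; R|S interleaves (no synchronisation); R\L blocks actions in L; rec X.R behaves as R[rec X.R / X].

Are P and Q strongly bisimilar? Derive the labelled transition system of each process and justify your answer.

not bisimilar

Reachable graph of P (3 states):
  u0 = rec X. d.d.(X + 0) | --d--▸ u1
  u1 = d.((rec X. d.d.(X + 0)) + 0) | --d--▸ u2
  u2 = (rec X. d.d.(X + 0)) + 0 | --d--▸ u1
Reachable graph of Q (4 states):
  v0 = rec X. d.(d.(X + 0) + a.0) | --d--▸ v1
  v1 = d.((rec X. d.(d.(X + 0) + a.0)) + 0) + a.0 | --a--▸ v2, --d--▸ v3
  v2 = 0 | stopped
  v3 = (rec X. d.(d.(X + 0) + a.0)) + 0 | --d--▸ v1
Coarsest stable partition (strong bisimilarity classes):
  B0 = {u0, u1, u2}
  B1 = {v0, v3}
  B2 = {v1}
  B3 = {v2}
u0 ∈ B0, v0 ∈ B1 → different blocks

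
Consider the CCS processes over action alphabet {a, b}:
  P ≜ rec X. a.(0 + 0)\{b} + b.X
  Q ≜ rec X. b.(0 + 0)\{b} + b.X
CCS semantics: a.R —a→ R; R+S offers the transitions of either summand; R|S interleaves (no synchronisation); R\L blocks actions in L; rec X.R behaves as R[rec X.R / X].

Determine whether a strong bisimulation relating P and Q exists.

NO

LTS(P): 2 reachable states
  s0 = rec X. a.(0 + 0)\{b} + b.X → =a=> s1, =b=> s0
  s1 = (0 + 0)\{b} → ∅
LTS(Q): 2 reachable states
  t0 = rec X. b.(0 + 0)\{b} + b.X → =b=> t0, =b=> t1
  t1 = (0 + 0)\{b} → ∅
Partition-refinement fixed point:
  B0 = {s0}
  B1 = {s1, t1}
  B2 = {t0}
s0 ∈ B0, t0 ∈ B2 → different blocks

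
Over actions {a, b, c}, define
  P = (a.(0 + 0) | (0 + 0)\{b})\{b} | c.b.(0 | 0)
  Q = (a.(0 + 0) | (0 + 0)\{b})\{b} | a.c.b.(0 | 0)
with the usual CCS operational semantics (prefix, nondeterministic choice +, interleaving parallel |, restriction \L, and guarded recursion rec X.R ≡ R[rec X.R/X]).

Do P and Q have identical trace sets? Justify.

Reachable graph of P (6 states):
  s0 = (a.(0 + 0) | (0 + 0)\{b})\{b} | c.b.(0 | 0) ⊢ ··a··> s1, ··c··> s2
  s1 = ((0 + 0) | (0 + 0)\{b})\{b} | c.b.(0 | 0) ⊢ ··c··> s3
  s2 = (a.(0 + 0) | (0 + 0)\{b})\{b} | b.(0 | 0) ⊢ ··a··> s3, ··b··> s4
  s3 = ((0 + 0) | (0 + 0)\{b})\{b} | b.(0 | 0) ⊢ ··b··> s5
  s4 = (a.(0 + 0) | (0 + 0)\{b})\{b} | (0 | 0) ⊢ ··a··> s5
  s5 = ((0 + 0) | (0 + 0)\{b})\{b} | (0 | 0) ⊢ deadlocked
Reachable graph of Q (8 states):
  t0 = (a.(0 + 0) | (0 + 0)\{b})\{b} | a.c.b.(0 | 0) ⊢ ··a··> t1, ··a··> t2
  t1 = ((0 + 0) | (0 + 0)\{b})\{b} | a.c.b.(0 | 0) ⊢ ··a··> t3
  t2 = (a.(0 + 0) | (0 + 0)\{b})\{b} | c.b.(0 | 0) ⊢ ··a··> t3, ··c··> t4
  t3 = ((0 + 0) | (0 + 0)\{b})\{b} | c.b.(0 | 0) ⊢ ··c··> t5
  t4 = (a.(0 + 0) | (0 + 0)\{b})\{b} | b.(0 | 0) ⊢ ··a··> t5, ··b··> t6
  t5 = ((0 + 0) | (0 + 0)\{b})\{b} | b.(0 | 0) ⊢ ··b··> t7
  t6 = (a.(0 + 0) | (0 + 0)\{b})\{b} | (0 | 0) ⊢ ··a··> t7
  t7 = ((0 + 0) | (0 + 0)\{b})\{b} | (0 | 0) ⊢ deadlocked
Executing c from P (initial set {s0}):
  step 1 (c): {s2}
  — P admits the full trace.
Executing c from Q (initial set {t0}):
  step 1 (c): ∅  — Q cannot continue

NO — witness ⟨c⟩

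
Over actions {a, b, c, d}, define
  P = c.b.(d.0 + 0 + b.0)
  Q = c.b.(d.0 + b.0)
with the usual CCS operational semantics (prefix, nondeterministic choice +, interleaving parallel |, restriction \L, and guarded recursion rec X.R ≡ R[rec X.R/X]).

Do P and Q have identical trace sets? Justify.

trace-equivalent

LTS(P): 4 reachable states
  s0 = c.b.(d.0 + 0 + b.0) | =c=> s1
  s1 = b.(d.0 + 0 + b.0) | =b=> s2
  s2 = d.0 + 0 + b.0 | =b=> s3, =d=> s3
  s3 = 0 | ∅
LTS(Q): 4 reachable states
  t0 = c.b.(d.0 + b.0) | =c=> t1
  t1 = b.(d.0 + b.0) | =b=> t2
  t2 = d.0 + b.0 | =b=> t3, =d=> t3
  t3 = 0 | ∅
Coarsest stable partition (strong bisimilarity classes):
  B0 = {s0, t0}
  B1 = {s1, t1}
  B2 = {s2, t2}
  B3 = {s3, t3}
s0 ∈ B0, t0 ∈ B0 → same block
Bisimilar ⇒ trace-equivalent.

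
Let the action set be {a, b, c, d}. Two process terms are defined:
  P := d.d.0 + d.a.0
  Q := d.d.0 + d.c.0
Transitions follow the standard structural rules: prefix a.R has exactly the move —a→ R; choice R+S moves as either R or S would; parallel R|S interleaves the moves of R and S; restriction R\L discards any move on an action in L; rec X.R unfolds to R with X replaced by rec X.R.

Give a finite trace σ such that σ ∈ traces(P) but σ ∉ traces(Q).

P's transition system — 4 states:
  m0 = d.d.0 + d.a.0 → —d→ m1, —d→ m2
  m1 = a.0 → —a→ m3
  m2 = d.0 → —d→ m3
  m3 = 0 → ·
Q's transition system — 4 states:
  n0 = d.d.0 + d.c.0 → —d→ n1, —d→ n2
  n1 = c.0 → —c→ n3
  n2 = d.0 → —d→ n3
  n3 = 0 → ·
Trace ⟨da⟩ through P, begin at {m0}:
  after d @ step 1: {m1, m2}
  after a @ step 2: {m3}
  — P admits the full trace.
Trace ⟨da⟩ through Q, begin at {n0}:
  after d @ step 1: {n1, n2}
  after a @ step 2: ∅ (Q stuck)

da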